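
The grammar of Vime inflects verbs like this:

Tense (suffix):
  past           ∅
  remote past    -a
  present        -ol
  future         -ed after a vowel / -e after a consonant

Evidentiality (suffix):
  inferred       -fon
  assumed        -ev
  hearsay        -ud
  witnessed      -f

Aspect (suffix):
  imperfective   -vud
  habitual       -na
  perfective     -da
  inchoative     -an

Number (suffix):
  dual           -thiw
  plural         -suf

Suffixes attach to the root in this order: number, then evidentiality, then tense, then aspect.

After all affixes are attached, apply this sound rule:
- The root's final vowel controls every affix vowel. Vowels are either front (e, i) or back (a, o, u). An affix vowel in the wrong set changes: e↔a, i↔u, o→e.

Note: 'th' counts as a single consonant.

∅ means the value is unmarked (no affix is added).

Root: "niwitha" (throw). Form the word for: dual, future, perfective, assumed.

niwithathuwavada

Attach number dual -thiw → niwithathiw.
Attach evidentiality assumed -ev → niwithathiwev.
Attach tense future -e (after consonant 'v') → niwithathiweve.
Attach aspect perfective -da → niwithathiweveda.
Apply vowel harmony: niwithathiweveda → niwithathuwavada.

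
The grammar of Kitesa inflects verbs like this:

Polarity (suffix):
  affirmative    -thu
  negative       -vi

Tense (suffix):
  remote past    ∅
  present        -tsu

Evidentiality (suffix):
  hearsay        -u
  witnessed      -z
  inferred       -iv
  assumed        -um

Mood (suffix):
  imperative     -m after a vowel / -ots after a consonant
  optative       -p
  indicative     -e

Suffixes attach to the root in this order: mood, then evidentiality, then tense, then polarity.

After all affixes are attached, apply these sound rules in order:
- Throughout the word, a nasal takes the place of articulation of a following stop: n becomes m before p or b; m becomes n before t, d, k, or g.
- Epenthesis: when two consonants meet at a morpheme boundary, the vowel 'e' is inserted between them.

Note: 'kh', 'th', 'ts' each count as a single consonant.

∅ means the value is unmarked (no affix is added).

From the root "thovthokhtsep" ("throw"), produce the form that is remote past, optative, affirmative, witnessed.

Attach mood optative -p → thovthokhtsepp.
Attach evidentiality witnessed -z → thovthokhtseppz.
tense = remote past: zero marking, form stays thovthokhtseppz.
Attach polarity affirmative -thu → thovthokhtseppzthu.
Nasal assimilation: no change.
Apply epenthesis: thovthokhtseppzthu → thovthokhtsepepezethu.

thovthokhtsepepezethu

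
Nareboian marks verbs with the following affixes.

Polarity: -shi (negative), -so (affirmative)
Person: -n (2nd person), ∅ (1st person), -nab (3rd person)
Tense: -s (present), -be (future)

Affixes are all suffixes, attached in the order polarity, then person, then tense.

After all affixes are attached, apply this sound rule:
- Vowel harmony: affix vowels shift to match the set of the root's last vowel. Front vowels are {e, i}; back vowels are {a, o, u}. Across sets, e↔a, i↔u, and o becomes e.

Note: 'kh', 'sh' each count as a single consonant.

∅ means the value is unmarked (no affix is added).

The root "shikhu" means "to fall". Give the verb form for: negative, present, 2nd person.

shikhushuns

Attach polarity negative -shi → shikhushi.
Attach person 2nd person -n → shikhushin.
Attach tense present -s → shikhushins.
Apply vowel harmony: shikhushins → shikhushuns.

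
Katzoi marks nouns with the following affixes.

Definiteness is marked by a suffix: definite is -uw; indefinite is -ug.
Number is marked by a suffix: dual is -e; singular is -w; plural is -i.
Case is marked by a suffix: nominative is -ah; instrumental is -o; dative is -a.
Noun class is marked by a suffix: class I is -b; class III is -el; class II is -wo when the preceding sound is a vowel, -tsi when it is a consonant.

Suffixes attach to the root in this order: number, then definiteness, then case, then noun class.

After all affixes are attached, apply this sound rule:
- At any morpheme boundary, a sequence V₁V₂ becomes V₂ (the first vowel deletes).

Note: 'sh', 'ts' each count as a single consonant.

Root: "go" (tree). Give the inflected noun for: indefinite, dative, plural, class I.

gugab

Attach number plural -i → goi.
Attach definiteness indefinite -ug → goiug.
Attach case dative -a → goiuga.
Attach noun class class I -b → goiugab.
Apply vowel deletion: goiugab → gugab.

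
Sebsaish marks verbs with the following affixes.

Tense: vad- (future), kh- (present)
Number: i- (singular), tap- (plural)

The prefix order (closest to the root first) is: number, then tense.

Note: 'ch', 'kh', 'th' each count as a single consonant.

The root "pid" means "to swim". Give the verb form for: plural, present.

khtappid

Attach number plural tap- → tappid.
Attach tense present kh- → khtappid.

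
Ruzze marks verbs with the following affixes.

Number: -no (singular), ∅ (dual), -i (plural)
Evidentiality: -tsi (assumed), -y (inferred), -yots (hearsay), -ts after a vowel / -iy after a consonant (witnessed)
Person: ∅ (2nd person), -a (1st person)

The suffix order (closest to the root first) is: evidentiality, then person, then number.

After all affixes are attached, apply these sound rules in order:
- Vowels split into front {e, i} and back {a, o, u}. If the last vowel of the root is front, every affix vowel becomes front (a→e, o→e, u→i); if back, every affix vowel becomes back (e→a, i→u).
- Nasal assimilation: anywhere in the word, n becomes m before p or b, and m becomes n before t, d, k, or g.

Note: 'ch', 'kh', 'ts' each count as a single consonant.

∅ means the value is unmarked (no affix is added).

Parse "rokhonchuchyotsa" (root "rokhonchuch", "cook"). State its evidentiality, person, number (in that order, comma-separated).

hearsay, 1st person, dual

Segment: rokhonchuch-yots-a.
evidentiality: -yots → hearsay.
person: -a → 1st person.
number: ∅ → dual.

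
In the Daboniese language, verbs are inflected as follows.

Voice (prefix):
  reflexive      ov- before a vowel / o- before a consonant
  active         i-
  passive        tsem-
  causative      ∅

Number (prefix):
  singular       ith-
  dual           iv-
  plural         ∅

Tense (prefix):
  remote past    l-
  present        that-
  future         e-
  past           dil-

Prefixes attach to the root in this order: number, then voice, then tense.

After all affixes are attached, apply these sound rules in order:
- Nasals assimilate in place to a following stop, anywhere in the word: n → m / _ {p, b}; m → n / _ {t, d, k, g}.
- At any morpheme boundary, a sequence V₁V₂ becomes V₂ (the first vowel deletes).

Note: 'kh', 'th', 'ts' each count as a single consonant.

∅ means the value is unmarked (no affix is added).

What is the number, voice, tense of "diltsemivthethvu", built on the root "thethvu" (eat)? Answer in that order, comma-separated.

dual, passive, past

Segment: dil-tsem-iv-thethvu.
number: iv- → dual.
voice: tsem- → passive.
tense: dil- → past.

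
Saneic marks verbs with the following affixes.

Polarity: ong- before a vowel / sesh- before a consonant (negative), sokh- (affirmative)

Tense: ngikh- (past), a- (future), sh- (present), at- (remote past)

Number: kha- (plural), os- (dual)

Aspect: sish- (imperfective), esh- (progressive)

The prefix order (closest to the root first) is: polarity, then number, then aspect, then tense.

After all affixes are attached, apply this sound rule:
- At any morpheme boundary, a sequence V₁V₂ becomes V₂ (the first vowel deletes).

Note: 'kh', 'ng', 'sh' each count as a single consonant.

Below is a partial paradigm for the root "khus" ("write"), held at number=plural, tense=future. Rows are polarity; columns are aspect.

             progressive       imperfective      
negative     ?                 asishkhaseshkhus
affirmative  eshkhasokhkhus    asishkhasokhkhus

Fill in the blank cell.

Attach polarity negative sesh- (before consonant 'kh') → seshkhus.
Attach number plural kha- → khaseshkhus.
Attach aspect progressive esh- → eshkhaseshkhus.
Attach tense future a- → aeshkhaseshkhus.
Apply vowel deletion: aeshkhaseshkhus → eshkhaseshkhus.

eshkhaseshkhus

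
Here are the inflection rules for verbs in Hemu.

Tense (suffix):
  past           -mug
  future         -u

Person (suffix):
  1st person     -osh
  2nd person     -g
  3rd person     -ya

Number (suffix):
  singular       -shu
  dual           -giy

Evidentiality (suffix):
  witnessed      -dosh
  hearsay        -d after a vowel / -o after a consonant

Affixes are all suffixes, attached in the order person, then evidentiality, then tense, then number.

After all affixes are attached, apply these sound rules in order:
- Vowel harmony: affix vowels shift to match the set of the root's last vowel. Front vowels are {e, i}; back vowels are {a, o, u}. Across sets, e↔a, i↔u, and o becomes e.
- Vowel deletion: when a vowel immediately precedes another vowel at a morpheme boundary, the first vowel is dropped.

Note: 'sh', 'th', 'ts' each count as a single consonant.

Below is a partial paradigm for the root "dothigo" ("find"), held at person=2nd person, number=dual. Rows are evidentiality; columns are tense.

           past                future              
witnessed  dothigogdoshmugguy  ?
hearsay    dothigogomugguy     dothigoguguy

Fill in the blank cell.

dothigogdoshuguy

Attach person 2nd person -g → dothigog.
Attach evidentiality witnessed -dosh → dothigogdosh.
Attach tense future -u → dothigogdoshu.
Attach number dual -giy → dothigogdoshugiy.
Apply vowel harmony: dothigogdoshugiy → dothigogdoshuguy.
Vowel deletion: no change.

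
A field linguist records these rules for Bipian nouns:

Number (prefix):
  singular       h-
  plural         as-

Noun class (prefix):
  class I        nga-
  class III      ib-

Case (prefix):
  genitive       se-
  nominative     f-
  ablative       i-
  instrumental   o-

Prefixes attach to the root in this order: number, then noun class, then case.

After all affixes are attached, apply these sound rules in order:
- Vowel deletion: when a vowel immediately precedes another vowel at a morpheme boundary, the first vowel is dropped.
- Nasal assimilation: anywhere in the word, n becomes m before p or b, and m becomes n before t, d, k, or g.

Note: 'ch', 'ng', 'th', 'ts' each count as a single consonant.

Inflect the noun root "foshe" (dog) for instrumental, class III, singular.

ibhfoshe

Attach number singular h- → hfoshe.
Attach noun class class III ib- → ibhfoshe.
Attach case instrumental o- → oibhfoshe.
Apply vowel deletion: oibhfoshe → ibhfoshe.
Nasal assimilation: no change.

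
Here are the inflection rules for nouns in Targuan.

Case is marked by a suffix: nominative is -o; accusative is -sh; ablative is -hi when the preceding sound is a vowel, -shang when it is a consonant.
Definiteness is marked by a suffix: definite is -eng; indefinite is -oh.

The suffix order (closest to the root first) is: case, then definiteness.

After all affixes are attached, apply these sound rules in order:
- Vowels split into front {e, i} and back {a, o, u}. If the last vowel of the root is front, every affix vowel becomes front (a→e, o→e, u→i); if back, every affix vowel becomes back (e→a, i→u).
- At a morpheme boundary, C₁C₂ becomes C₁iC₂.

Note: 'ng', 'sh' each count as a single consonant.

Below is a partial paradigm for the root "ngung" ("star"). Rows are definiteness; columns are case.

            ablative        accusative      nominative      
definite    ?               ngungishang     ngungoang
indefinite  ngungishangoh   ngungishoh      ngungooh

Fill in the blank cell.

Attach case ablative -shang (after consonant 'ng') → ngungshang.
Attach definiteness definite -eng → ngungshangeng.
Apply vowel harmony: ngungshangeng → ngungshangang.
Apply epenthesis: ngungshangang → ngungishangang.

ngungishangang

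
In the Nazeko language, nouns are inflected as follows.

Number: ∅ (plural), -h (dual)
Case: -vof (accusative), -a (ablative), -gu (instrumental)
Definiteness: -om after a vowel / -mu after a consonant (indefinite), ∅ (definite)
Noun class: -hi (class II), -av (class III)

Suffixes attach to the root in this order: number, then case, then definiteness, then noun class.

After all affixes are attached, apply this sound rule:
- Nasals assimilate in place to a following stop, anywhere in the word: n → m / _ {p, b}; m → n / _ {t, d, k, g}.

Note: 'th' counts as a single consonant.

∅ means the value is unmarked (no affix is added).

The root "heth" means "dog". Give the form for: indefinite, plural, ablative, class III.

hethaomav

number = plural: zero marking, form stays heth.
Attach case ablative -a → hetha.
Attach definiteness indefinite -om (after vowel 'a') → hethaom.
Attach noun class class III -av → hethaomav.
Nasal assimilation: no change.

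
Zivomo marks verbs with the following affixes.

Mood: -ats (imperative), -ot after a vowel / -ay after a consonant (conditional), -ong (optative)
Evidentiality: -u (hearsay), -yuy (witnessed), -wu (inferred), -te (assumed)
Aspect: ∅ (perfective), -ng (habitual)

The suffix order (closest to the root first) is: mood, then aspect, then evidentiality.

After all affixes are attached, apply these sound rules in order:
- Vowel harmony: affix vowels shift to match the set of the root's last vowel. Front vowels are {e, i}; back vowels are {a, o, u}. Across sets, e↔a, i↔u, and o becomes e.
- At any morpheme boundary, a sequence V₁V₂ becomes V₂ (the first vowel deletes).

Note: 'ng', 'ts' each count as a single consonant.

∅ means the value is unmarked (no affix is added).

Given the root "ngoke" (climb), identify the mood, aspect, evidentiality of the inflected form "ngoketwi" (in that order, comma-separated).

Segment: ngoke-ot-wu.
mood: -ot/ay → conditional.
aspect: ∅ → perfective.
evidentiality: -wu → inferred.

conditional, perfective, inferred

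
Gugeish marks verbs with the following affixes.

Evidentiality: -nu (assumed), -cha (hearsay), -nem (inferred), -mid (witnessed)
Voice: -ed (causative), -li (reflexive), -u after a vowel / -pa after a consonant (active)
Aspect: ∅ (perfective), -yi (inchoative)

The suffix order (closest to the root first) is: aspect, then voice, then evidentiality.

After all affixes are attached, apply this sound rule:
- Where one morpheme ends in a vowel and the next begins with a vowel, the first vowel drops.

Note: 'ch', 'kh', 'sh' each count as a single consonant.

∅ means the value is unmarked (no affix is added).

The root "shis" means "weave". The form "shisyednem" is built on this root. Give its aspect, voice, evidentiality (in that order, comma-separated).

inchoative, causative, inferred

Segment: shis-yi-ed-nem.
aspect: -yi → inchoative.
voice: -ed → causative.
evidentiality: -nem → inferred.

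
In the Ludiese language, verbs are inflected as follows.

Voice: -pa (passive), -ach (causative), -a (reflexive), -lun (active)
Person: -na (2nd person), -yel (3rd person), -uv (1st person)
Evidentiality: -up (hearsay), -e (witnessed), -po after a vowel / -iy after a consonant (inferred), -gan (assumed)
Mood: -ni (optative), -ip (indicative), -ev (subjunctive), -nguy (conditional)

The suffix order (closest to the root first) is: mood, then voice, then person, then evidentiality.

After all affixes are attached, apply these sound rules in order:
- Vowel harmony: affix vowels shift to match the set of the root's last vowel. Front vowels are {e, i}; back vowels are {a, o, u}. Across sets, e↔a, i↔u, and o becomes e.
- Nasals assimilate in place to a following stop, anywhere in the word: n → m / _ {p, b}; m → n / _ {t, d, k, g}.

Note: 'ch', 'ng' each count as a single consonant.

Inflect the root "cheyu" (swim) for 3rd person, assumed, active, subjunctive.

cheyuavlunyalgan

Attach mood subjunctive -ev → cheyuev.
Attach voice active -lun → cheyuevlun.
Attach person 3rd person -yel → cheyuevlunyel.
Attach evidentiality assumed -gan → cheyuevlunyelgan.
Apply vowel harmony: cheyuevlunyelgan → cheyuavlunyalgan.
Nasal assimilation: no change.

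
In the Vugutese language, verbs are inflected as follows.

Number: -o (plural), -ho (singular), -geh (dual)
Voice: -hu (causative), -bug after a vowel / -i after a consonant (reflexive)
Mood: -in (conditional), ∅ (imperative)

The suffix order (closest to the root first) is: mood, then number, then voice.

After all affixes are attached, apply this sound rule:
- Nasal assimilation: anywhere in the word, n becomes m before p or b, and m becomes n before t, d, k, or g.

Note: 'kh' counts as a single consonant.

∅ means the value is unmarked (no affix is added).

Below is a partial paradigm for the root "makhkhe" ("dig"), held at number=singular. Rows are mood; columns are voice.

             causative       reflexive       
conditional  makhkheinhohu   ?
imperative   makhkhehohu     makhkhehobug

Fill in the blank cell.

makhkheinhobug

Attach mood conditional -in → makhkhein.
Attach number singular -ho → makhkheinho.
Attach voice reflexive -bug (after vowel 'o') → makhkheinhobug.
Nasal assimilation: no change.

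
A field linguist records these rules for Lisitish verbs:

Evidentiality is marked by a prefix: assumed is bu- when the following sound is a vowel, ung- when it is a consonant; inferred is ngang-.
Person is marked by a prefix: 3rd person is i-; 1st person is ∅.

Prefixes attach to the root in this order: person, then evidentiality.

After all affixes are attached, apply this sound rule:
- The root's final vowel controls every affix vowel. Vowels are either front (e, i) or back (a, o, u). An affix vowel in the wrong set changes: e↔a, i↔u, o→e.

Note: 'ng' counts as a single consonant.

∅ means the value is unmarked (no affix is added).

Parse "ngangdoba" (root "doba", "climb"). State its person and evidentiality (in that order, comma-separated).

Segment: ngang-doba.
person: ∅ → 1st person.
evidentiality: ngang- → inferred.

1st person, inferred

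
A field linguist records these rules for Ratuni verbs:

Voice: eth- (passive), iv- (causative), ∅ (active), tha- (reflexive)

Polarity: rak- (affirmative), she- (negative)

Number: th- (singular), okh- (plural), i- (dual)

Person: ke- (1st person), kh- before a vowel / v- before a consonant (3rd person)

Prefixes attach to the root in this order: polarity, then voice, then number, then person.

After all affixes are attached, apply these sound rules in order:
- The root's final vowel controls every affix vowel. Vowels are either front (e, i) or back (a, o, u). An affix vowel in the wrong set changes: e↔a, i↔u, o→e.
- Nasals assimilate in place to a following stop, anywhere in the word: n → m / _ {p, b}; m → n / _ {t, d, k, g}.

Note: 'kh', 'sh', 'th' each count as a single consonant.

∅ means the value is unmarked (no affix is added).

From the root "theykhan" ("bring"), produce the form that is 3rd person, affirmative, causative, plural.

Attach polarity affirmative rak- → raktheykhan.
Attach voice causative iv- → ivraktheykhan.
Attach number plural okh- → okhivraktheykhan.
Attach person 3rd person kh- (before vowel 'o') → khokhivraktheykhan.
Apply vowel harmony: khokhivraktheykhan → khokhuvraktheykhan.
Nasal assimilation: no change.

khokhuvraktheykhan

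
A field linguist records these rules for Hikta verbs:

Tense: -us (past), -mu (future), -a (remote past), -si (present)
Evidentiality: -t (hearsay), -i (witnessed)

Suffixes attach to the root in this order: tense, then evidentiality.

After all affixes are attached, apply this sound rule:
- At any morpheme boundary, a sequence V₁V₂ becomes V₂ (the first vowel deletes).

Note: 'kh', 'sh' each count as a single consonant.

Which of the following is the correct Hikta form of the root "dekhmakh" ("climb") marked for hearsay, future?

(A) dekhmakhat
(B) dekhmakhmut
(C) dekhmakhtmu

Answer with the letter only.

B

Attach tense future -mu → dekhmakhmu.
Attach evidentiality hearsay -t → dekhmakhmut.
Vowel deletion: no change.
So the correct form is dekhmakhmut, option (B).
(A) dekhmakhat is wrong: it uses remote past instead of future for tense.
(C) dekhmakhtmu is wrong: it has the affixes in the wrong order.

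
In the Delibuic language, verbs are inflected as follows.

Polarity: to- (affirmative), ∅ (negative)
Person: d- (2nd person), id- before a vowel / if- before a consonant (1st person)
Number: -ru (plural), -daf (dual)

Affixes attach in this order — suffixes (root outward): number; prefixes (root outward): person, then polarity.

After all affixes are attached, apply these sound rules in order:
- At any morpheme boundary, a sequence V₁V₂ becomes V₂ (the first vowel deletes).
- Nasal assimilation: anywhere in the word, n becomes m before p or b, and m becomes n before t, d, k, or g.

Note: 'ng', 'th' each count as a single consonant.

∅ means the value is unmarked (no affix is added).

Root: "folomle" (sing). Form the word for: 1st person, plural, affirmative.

Attach number plural -ru → folomleru.
Attach person 1st person if- (before consonant 'f') → iffolomleru.
Attach polarity affirmative to- → toiffolomleru.
Apply vowel deletion: toiffolomleru → tiffolomleru.
Nasal assimilation: no change.

tiffolomleru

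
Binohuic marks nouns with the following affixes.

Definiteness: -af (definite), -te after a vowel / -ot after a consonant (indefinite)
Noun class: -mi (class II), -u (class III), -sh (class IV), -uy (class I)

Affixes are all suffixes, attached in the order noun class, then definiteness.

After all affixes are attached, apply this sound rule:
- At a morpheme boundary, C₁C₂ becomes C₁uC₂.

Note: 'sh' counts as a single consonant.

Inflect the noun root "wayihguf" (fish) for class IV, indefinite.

wayihgufushot

Attach noun class class IV -sh → wayihgufsh.
Attach definiteness indefinite -ot (after consonant 'sh') → wayihgufshot.
Apply epenthesis: wayihgufshot → wayihgufushot.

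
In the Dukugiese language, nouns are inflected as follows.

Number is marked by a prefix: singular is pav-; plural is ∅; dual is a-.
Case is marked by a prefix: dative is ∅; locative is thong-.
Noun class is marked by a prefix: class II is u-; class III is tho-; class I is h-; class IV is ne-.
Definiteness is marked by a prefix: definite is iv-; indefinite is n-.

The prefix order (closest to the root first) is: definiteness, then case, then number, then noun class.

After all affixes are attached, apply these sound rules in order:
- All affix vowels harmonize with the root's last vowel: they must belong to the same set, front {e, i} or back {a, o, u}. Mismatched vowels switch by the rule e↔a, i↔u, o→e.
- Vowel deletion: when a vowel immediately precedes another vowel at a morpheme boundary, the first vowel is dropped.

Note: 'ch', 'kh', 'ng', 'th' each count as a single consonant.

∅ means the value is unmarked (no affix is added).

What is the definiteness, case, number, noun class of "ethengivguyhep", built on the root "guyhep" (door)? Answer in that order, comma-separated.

definite, locative, dual, class II

Segment: u-a-thong-iv-guyhep.
definiteness: iv- → definite.
case: thong- → locative.
number: a- → dual.
noun class: u- → class II.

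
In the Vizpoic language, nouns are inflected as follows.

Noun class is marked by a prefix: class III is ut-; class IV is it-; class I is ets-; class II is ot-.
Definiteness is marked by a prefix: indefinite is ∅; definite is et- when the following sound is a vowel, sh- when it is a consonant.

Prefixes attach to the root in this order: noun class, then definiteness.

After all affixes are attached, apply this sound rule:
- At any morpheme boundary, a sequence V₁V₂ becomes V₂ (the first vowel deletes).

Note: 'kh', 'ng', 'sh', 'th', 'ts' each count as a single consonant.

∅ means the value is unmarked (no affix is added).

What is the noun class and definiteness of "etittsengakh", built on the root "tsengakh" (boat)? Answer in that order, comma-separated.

class IV, definite

Segment: et-it-tsengakh.
noun class: it- → class IV.
definiteness: et/sh- → definite.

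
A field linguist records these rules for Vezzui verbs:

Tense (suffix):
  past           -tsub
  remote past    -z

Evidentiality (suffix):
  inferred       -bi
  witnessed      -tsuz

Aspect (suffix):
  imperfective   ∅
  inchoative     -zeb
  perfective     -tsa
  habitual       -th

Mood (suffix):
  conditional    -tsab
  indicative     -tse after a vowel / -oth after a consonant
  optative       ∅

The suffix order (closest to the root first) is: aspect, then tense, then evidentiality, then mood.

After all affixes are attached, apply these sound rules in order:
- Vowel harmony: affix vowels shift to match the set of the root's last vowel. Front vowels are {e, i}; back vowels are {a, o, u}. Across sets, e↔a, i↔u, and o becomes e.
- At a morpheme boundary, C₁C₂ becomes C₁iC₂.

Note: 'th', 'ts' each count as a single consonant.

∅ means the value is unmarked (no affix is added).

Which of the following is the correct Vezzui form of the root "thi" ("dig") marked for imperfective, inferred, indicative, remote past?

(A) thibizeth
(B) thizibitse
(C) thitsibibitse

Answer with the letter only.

B

aspect = imperfective: zero marking, form stays thi.
Attach tense remote past -z → thiz.
Attach evidentiality inferred -bi → thizbi.
Attach mood indicative -tse (after vowel 'i') → thizbitse.
Vowel harmony: no change.
Apply epenthesis: thizbitse → thizibitse.
So the correct form is thizibitse, option (B).
(A) thibizeth is wrong: it has the affixes in the wrong order.
(C) thitsibibitse is wrong: it uses past instead of remote past for tense.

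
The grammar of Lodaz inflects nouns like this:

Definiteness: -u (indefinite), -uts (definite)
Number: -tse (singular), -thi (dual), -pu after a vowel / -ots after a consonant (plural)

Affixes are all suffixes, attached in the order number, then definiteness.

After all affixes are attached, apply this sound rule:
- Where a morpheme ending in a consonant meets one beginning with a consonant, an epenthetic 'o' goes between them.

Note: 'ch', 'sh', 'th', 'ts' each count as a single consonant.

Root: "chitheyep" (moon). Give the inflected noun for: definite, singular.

Attach number singular -tse → chitheyeptse.
Attach definiteness definite -uts → chitheyeptseuts.
Apply epenthesis: chitheyeptseuts → chitheyepotseuts.

chitheyepotseuts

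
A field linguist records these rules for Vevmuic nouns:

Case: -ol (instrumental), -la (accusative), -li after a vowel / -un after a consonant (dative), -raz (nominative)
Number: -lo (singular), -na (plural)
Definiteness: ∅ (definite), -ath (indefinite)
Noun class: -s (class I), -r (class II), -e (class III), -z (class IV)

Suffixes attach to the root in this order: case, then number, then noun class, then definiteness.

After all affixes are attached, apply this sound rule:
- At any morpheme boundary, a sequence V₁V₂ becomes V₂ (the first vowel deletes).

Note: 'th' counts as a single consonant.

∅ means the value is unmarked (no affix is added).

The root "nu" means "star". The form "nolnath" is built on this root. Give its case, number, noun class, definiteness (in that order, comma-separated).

instrumental, plural, class III, indefinite

Segment: nu-ol-na-e-ath.
case: -ol → instrumental.
number: -na → plural.
noun class: -e → class III.
definiteness: -ath → indefinite.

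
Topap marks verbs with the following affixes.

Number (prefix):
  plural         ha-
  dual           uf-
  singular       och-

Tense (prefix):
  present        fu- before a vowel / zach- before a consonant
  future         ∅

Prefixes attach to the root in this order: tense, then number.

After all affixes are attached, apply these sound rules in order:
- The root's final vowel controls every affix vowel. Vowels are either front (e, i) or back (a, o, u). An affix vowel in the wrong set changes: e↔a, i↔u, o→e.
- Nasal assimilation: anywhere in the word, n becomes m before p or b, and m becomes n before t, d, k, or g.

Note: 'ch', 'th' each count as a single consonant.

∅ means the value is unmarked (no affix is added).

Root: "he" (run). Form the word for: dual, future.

ifhe

tense = future: zero marking, form stays he.
Attach number dual uf- → ufhe.
Apply vowel harmony: ufhe → ifhe.
Nasal assimilation: no change.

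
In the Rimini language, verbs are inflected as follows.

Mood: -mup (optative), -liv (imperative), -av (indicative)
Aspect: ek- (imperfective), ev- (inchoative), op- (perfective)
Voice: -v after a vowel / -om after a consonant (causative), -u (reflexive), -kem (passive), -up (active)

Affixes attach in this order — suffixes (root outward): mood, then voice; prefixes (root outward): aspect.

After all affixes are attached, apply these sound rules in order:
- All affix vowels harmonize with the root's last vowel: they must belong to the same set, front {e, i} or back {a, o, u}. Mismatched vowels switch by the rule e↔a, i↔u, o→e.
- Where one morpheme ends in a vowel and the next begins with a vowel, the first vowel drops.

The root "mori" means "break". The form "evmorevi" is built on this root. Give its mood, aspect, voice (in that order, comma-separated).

indicative, inchoative, reflexive

Segment: ev-mori-av-u.
mood: -av → indicative.
aspect: ev- → inchoative.
voice: -u → reflexive.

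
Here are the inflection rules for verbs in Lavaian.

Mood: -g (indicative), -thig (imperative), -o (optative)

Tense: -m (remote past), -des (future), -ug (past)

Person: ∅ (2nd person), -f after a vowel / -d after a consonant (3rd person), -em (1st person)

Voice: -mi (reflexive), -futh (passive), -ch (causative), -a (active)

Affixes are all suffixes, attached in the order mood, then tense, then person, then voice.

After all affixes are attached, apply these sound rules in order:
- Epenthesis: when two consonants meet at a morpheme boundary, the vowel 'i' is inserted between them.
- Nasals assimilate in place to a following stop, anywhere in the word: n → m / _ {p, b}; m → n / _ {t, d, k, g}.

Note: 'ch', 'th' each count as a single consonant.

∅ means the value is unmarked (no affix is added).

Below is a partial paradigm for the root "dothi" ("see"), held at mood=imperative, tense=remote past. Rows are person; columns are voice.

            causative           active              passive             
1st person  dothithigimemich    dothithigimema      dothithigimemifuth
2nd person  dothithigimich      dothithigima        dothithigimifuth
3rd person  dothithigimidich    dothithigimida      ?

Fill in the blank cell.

dothithigimidifuth

Attach mood imperative -thig → dothithig.
Attach tense remote past -m → dothithigm.
Attach person 3rd person -d (after consonant 'm') → dothithigmd.
Attach voice passive -futh → dothithigmdfuth.
Apply epenthesis: dothithigmdfuth → dothithigimidifuth.
Nasal assimilation: no change.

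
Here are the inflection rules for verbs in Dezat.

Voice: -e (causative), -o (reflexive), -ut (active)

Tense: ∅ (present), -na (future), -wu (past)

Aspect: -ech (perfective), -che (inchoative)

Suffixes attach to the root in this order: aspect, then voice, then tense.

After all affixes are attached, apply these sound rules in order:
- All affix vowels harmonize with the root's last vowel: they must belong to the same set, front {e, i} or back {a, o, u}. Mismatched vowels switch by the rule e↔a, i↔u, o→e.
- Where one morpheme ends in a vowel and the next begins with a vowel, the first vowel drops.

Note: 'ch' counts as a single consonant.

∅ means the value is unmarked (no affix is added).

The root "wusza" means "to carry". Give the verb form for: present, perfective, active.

wuszachut

Attach aspect perfective -ech → wuszaech.
Attach voice active -ut → wuszaechut.
tense = present: zero marking, form stays wuszaechut.
Apply vowel harmony: wuszaechut → wuszaachut.
Apply vowel deletion: wuszaachut → wuszachut.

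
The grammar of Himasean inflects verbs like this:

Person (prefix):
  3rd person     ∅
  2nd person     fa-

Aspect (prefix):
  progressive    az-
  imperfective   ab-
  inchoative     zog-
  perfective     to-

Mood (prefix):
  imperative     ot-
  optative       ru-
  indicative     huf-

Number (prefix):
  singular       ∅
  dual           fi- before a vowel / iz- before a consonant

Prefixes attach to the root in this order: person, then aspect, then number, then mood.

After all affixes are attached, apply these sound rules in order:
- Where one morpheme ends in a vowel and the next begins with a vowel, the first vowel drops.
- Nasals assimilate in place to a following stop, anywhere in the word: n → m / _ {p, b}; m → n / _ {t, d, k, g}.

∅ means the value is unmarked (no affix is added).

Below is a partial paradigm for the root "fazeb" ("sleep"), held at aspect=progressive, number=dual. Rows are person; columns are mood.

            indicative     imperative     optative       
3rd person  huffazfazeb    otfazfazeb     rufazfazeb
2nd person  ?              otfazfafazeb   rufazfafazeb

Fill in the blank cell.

huffazfafazeb

Attach person 2nd person fa- → fafazeb.
Attach aspect progressive az- → azfafazeb.
Attach number dual fi- (before vowel 'a') → fiazfafazeb.
Attach mood indicative huf- → huffiazfafazeb.
Apply vowel deletion: huffiazfafazeb → huffazfafazeb.
Nasal assimilation: no change.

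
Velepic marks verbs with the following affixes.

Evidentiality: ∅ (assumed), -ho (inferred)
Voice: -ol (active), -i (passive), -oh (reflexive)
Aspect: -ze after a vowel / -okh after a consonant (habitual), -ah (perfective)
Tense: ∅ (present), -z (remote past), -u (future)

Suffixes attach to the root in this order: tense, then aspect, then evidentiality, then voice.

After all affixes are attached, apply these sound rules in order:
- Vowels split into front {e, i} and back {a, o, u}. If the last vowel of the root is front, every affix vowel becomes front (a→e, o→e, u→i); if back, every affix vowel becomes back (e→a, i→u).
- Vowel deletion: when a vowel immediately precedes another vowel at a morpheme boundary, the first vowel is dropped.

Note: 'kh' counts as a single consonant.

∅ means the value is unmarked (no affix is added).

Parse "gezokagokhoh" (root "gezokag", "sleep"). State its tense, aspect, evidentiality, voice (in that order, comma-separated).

Segment: gezokag-okh-oh.
tense: ∅ → present.
aspect: -ze/okh → habitual.
evidentiality: ∅ → assumed.
voice: -oh → reflexive.

present, habitual, assumed, reflexive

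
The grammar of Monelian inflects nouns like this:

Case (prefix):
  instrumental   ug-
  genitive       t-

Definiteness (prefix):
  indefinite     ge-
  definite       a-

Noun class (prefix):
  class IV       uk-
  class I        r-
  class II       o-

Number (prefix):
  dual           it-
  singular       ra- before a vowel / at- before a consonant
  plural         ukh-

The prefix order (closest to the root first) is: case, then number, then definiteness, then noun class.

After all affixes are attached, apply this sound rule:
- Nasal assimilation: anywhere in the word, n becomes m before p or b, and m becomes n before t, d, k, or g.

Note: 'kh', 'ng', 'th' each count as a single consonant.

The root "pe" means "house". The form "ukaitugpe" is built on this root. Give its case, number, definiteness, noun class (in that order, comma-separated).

instrumental, dual, definite, class IV

Segment: uk-a-it-ug-pe.
case: ug- → instrumental.
number: it- → dual.
definiteness: a- → definite.
noun class: uk- → class IV.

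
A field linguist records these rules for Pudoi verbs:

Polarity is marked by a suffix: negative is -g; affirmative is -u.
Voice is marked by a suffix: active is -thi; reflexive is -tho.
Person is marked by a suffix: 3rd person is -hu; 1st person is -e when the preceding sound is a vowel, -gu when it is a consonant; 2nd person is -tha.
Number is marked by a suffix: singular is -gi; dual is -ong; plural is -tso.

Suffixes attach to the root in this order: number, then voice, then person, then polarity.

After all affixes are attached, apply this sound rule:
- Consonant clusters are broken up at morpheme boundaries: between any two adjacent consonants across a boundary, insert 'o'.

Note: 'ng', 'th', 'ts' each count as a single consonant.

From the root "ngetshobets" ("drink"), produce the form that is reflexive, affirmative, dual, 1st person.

Attach number dual -ong → ngetshobetsong.
Attach voice reflexive -tho → ngetshobetsongtho.
Attach person 1st person -e (after vowel 'o') → ngetshobetsongthoe.
Attach polarity affirmative -u → ngetshobetsongthoeu.
Apply epenthesis: ngetshobetsongthoeu → ngetshobetsongothoeu.

ngetshobetsongothoeu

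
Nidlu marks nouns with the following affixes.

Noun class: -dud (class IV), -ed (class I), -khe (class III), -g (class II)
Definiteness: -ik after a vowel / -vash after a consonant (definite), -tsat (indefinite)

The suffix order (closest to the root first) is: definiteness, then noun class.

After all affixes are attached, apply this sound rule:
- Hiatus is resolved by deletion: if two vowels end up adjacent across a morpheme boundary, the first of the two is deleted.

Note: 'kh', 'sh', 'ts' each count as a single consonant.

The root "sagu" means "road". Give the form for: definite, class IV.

Attach definiteness definite -ik (after vowel 'u') → saguik.
Attach noun class class IV -dud → saguikdud.
Apply vowel deletion: saguikdud → sagikdud.

sagikdud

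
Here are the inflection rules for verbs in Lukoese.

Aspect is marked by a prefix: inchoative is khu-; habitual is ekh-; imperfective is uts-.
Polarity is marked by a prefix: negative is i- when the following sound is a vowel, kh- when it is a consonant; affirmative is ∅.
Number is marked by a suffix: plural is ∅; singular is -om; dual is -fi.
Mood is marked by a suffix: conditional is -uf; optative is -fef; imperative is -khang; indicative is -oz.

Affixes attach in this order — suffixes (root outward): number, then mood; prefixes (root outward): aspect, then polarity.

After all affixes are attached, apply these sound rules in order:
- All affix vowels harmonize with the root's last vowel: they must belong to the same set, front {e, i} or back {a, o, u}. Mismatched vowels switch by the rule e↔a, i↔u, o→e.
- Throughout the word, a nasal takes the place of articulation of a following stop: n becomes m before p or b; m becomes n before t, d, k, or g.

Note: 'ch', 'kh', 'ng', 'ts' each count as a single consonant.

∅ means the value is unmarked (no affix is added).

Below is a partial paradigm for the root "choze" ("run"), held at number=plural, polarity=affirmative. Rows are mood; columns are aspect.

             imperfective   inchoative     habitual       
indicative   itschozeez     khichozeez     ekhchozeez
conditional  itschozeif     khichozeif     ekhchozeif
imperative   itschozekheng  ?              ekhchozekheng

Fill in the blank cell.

number = plural: zero marking, form stays choze.
Attach aspect inchoative khu- → khuchoze.
polarity = affirmative: zero marking, form stays khuchoze.
Attach mood imperative -khang → khuchozekhang.
Apply vowel harmony: khuchozekhang → khichozekheng.
Nasal assimilation: no change.

khichozekheng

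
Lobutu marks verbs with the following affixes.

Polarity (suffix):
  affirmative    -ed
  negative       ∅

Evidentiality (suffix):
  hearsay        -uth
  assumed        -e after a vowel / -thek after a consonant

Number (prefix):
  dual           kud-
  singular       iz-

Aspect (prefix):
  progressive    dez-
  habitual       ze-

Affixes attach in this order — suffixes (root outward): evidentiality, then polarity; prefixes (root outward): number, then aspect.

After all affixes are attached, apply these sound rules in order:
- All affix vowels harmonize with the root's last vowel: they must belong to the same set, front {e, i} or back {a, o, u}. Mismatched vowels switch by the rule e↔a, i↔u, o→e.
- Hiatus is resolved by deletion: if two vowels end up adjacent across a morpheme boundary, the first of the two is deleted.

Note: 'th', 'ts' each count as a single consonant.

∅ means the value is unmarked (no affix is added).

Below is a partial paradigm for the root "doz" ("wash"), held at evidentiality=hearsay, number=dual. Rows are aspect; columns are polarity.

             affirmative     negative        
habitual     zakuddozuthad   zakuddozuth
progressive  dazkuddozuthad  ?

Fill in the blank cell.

dazkuddozuth

Attach evidentiality hearsay -uth → dozuth.
Attach number dual kud- → kuddozuth.
Attach aspect progressive dez- → dezkuddozuth.
polarity = negative: zero marking, form stays dezkuddozuth.
Apply vowel harmony: dezkuddozuth → dazkuddozuth.
Vowel deletion: no change.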